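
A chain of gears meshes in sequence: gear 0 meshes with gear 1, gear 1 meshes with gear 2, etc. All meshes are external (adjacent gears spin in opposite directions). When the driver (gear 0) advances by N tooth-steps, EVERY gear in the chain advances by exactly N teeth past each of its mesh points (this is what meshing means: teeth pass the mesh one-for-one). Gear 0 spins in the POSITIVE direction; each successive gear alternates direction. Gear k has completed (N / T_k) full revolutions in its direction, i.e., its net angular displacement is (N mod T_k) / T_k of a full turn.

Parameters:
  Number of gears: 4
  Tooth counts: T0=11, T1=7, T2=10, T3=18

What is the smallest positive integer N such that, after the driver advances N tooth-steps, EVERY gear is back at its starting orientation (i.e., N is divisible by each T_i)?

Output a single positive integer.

Answer: 6930

Derivation:
Gear k returns to start when N is a multiple of T_k.
All gears at start simultaneously when N is a common multiple of [11, 7, 10, 18]; the smallest such N is lcm(11, 7, 10, 18).
Start: lcm = T0 = 11
Fold in T1=7: gcd(11, 7) = 1; lcm(11, 7) = 11 * 7 / 1 = 77 / 1 = 77
Fold in T2=10: gcd(77, 10) = 1; lcm(77, 10) = 77 * 10 / 1 = 770 / 1 = 770
Fold in T3=18: gcd(770, 18) = 2; lcm(770, 18) = 770 * 18 / 2 = 13860 / 2 = 6930
Full cycle length = 6930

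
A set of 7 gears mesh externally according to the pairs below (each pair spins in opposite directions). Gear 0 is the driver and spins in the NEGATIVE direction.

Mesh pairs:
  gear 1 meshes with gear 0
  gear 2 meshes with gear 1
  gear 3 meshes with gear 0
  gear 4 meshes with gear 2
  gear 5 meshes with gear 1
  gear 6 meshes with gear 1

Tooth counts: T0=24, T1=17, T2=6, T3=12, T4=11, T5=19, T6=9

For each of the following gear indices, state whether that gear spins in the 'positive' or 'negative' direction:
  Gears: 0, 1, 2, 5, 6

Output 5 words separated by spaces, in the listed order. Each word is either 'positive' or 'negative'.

Gear 0 (driver): negative (depth 0)
  gear 1: meshes with gear 0 -> depth 1 -> positive (opposite of gear 0)
  gear 2: meshes with gear 1 -> depth 2 -> negative (opposite of gear 1)
  gear 3: meshes with gear 0 -> depth 1 -> positive (opposite of gear 0)
  gear 4: meshes with gear 2 -> depth 3 -> positive (opposite of gear 2)
  gear 5: meshes with gear 1 -> depth 2 -> negative (opposite of gear 1)
  gear 6: meshes with gear 1 -> depth 2 -> negative (opposite of gear 1)
Queried indices 0, 1, 2, 5, 6 -> negative, positive, negative, negative, negative

Answer: negative positive negative negative negative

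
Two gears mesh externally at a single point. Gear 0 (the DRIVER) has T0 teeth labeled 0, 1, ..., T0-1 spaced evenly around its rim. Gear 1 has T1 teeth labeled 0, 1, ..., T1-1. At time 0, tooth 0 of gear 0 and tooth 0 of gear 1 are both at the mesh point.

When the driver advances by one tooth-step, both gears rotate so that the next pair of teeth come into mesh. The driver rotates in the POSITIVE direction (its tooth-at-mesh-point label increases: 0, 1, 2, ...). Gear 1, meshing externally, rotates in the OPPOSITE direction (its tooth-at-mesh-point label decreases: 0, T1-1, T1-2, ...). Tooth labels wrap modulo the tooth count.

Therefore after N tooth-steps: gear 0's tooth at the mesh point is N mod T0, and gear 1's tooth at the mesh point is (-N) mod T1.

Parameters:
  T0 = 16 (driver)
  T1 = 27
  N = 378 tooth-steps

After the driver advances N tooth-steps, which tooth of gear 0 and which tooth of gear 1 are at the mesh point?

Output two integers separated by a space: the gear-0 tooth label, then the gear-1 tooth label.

Gear 0 (driver, T0=16): tooth at mesh = N mod T0
  378 = 23 * 16 + 10, so 378 mod 16 = 10
  gear 0 tooth = 10
Gear 1 (driven, T1=27): tooth at mesh = (-N) mod T1
  378 = 14 * 27 + 0, so 378 mod 27 = 0
  (-378) mod 27 = 0
Mesh after 378 steps: gear-0 tooth 10 meets gear-1 tooth 0

Answer: 10 0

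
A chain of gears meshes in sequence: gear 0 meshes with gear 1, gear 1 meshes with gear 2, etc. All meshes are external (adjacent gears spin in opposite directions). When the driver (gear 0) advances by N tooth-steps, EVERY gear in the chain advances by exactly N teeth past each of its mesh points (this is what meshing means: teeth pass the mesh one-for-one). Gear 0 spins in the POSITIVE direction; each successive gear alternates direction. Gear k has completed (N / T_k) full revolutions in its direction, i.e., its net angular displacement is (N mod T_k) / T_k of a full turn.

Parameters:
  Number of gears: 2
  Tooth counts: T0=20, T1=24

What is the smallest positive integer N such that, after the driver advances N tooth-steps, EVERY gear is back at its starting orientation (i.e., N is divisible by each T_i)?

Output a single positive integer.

Gear k returns to start when N is a multiple of T_k.
All gears at start simultaneously when N is a common multiple of [20, 24]; the smallest such N is lcm(20, 24).
Start: lcm = T0 = 20
Fold in T1=24: gcd(20, 24) = 4; lcm(20, 24) = 20 * 24 / 4 = 480 / 4 = 120
Full cycle length = 120

Answer: 120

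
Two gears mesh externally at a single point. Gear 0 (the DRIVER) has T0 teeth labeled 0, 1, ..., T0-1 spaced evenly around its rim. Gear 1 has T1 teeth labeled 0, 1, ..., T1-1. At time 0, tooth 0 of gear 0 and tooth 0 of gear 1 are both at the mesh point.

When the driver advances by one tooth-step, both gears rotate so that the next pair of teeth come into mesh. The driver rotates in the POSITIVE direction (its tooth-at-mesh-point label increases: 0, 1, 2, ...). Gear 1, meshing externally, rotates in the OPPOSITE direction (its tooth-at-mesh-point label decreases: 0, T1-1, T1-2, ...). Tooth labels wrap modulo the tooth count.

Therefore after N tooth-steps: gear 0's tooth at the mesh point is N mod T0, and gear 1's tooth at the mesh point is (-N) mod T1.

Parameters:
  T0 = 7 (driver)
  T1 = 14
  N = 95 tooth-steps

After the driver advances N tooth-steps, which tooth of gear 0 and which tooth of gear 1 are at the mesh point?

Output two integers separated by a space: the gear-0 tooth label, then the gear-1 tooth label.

Answer: 4 3

Derivation:
Gear 0 (driver, T0=7): tooth at mesh = N mod T0
  95 = 13 * 7 + 4, so 95 mod 7 = 4
  gear 0 tooth = 4
Gear 1 (driven, T1=14): tooth at mesh = (-N) mod T1
  95 = 6 * 14 + 11, so 95 mod 14 = 11
  (-95) mod 14 = (-11) mod 14 = 14 - 11 = 3
Mesh after 95 steps: gear-0 tooth 4 meets gear-1 tooth 3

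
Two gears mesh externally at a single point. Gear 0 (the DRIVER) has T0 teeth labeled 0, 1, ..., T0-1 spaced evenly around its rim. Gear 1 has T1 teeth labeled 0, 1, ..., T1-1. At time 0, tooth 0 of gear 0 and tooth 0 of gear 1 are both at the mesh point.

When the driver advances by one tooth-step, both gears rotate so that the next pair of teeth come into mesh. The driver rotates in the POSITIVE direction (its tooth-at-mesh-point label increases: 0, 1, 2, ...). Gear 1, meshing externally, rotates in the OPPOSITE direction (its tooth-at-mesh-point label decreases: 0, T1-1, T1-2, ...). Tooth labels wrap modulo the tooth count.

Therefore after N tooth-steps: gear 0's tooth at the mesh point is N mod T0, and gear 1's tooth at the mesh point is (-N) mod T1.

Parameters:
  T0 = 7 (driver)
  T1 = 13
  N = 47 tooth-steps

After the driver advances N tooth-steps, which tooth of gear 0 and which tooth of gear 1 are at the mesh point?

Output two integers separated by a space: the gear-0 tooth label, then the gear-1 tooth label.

Gear 0 (driver, T0=7): tooth at mesh = N mod T0
  47 = 6 * 7 + 5, so 47 mod 7 = 5
  gear 0 tooth = 5
Gear 1 (driven, T1=13): tooth at mesh = (-N) mod T1
  47 = 3 * 13 + 8, so 47 mod 13 = 8
  (-47) mod 13 = (-8) mod 13 = 13 - 8 = 5
Mesh after 47 steps: gear-0 tooth 5 meets gear-1 tooth 5

Answer: 5 5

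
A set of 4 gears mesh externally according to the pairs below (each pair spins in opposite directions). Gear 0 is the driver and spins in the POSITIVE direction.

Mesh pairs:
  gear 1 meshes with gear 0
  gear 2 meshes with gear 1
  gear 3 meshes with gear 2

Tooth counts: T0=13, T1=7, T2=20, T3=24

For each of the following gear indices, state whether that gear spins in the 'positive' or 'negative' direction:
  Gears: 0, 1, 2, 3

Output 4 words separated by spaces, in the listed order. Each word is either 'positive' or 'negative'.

Answer: positive negative positive negative

Derivation:
Gear 0 (driver): positive (depth 0)
  gear 1: meshes with gear 0 -> depth 1 -> negative (opposite of gear 0)
  gear 2: meshes with gear 1 -> depth 2 -> positive (opposite of gear 1)
  gear 3: meshes with gear 2 -> depth 3 -> negative (opposite of gear 2)
Queried indices 0, 1, 2, 3 -> positive, negative, positive, negative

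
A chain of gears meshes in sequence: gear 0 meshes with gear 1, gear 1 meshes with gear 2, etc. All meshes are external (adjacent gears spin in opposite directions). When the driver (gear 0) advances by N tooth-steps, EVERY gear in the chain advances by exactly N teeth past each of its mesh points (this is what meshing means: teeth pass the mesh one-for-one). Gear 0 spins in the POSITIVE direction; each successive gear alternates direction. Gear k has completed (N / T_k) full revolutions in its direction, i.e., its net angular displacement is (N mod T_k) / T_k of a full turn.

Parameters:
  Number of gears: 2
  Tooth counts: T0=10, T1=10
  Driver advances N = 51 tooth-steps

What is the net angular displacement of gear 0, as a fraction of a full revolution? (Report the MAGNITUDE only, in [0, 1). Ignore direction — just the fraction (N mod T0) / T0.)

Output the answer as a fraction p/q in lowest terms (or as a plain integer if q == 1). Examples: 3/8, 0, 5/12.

Answer: 1/10

Derivation:
Chain of 2 gears, tooth counts: [10, 10]
  gear 0: T0=10, direction=positive, advance = 51 mod 10 = 1 teeth = 1/10 turn
  gear 1: T1=10, direction=negative, advance = 51 mod 10 = 1 teeth = 1/10 turn
Gear 0: 51 mod 10 = 1
Fraction = 1 / 10 = 1/10 (gcd(1,10)=1) = 1/10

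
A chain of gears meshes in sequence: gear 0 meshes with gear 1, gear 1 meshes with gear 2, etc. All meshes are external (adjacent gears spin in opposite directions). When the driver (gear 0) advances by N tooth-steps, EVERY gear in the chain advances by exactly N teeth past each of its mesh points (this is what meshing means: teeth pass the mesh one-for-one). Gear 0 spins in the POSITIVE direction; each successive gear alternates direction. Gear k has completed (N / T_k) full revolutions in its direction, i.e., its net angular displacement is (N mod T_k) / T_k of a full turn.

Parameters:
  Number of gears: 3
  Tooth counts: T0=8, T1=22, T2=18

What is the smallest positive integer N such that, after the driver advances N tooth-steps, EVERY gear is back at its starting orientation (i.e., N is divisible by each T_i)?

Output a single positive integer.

Answer: 792

Derivation:
Gear k returns to start when N is a multiple of T_k.
All gears at start simultaneously when N is a common multiple of [8, 22, 18]; the smallest such N is lcm(8, 22, 18).
Start: lcm = T0 = 8
Fold in T1=22: gcd(8, 22) = 2; lcm(8, 22) = 8 * 22 / 2 = 176 / 2 = 88
Fold in T2=18: gcd(88, 18) = 2; lcm(88, 18) = 88 * 18 / 2 = 1584 / 2 = 792
Full cycle length = 792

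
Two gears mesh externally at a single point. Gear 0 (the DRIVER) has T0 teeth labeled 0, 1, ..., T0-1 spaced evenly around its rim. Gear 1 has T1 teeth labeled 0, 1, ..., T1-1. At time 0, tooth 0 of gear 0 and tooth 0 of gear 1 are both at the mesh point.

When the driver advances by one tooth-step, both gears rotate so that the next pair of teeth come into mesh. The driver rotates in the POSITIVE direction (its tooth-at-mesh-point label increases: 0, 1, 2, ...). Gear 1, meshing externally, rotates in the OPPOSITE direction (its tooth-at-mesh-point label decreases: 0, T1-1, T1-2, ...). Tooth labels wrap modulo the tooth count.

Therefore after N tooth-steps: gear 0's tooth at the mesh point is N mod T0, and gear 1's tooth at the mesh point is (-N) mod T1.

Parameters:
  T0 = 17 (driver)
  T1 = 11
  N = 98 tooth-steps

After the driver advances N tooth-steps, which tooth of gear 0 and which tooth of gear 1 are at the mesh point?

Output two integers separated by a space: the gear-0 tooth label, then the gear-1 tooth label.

Gear 0 (driver, T0=17): tooth at mesh = N mod T0
  98 = 5 * 17 + 13, so 98 mod 17 = 13
  gear 0 tooth = 13
Gear 1 (driven, T1=11): tooth at mesh = (-N) mod T1
  98 = 8 * 11 + 10, so 98 mod 11 = 10
  (-98) mod 11 = (-10) mod 11 = 11 - 10 = 1
Mesh after 98 steps: gear-0 tooth 13 meets gear-1 tooth 1

Answer: 13 1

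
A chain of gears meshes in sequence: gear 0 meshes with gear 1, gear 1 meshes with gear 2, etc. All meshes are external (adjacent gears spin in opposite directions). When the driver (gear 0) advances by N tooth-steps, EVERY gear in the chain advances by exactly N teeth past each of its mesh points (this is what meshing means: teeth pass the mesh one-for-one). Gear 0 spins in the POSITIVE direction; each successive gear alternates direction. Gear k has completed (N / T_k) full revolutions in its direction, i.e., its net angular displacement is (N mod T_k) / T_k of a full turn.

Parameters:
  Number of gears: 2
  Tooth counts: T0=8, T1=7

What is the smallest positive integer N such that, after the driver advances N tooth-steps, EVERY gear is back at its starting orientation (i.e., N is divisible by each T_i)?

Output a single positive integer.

Gear k returns to start when N is a multiple of T_k.
All gears at start simultaneously when N is a common multiple of [8, 7]; the smallest such N is lcm(8, 7).
Start: lcm = T0 = 8
Fold in T1=7: gcd(8, 7) = 1; lcm(8, 7) = 8 * 7 / 1 = 56 / 1 = 56
Full cycle length = 56

Answer: 56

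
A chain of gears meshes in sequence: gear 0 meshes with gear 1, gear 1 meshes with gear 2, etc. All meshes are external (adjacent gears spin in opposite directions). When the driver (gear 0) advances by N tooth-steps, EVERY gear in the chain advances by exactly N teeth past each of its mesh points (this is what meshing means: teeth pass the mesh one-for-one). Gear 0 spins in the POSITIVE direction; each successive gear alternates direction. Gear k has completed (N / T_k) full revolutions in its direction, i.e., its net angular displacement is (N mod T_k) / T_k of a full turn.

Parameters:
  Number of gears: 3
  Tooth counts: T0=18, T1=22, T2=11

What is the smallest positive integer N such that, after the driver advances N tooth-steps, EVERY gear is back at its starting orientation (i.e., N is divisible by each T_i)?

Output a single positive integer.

Gear k returns to start when N is a multiple of T_k.
All gears at start simultaneously when N is a common multiple of [18, 22, 11]; the smallest such N is lcm(18, 22, 11).
Start: lcm = T0 = 18
Fold in T1=22: gcd(18, 22) = 2; lcm(18, 22) = 18 * 22 / 2 = 396 / 2 = 198
Fold in T2=11: gcd(198, 11) = 11; lcm(198, 11) = 198 * 11 / 11 = 2178 / 11 = 198
Full cycle length = 198

Answer: 198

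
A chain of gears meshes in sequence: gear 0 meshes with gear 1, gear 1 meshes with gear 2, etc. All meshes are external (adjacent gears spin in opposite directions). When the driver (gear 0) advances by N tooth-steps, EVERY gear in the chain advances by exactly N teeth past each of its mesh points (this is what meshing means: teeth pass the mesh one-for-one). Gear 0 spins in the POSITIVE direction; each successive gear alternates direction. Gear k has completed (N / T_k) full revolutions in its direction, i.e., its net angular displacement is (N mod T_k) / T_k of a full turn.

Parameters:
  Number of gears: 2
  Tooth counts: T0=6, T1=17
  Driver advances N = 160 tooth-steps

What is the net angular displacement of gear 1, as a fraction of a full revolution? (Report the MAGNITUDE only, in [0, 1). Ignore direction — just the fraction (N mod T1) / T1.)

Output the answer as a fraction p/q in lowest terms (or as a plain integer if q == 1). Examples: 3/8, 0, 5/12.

Chain of 2 gears, tooth counts: [6, 17]
  gear 0: T0=6, direction=positive, advance = 160 mod 6 = 4 teeth = 4/6 turn
  gear 1: T1=17, direction=negative, advance = 160 mod 17 = 7 teeth = 7/17 turn
Gear 1: 160 mod 17 = 7
Fraction = 7 / 17 = 7/17 (gcd(7,17)=1) = 7/17

Answer: 7/17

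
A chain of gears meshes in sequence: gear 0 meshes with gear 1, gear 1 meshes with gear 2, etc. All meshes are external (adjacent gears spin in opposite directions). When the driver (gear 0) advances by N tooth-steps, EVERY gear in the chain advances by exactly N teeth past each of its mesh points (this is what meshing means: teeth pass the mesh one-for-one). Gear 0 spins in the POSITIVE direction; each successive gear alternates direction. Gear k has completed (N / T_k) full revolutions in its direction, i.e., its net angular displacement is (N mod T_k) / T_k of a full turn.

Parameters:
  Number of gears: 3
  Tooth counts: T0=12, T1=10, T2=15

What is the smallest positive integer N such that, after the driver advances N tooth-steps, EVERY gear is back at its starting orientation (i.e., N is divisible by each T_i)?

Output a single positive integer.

Gear k returns to start when N is a multiple of T_k.
All gears at start simultaneously when N is a common multiple of [12, 10, 15]; the smallest such N is lcm(12, 10, 15).
Start: lcm = T0 = 12
Fold in T1=10: gcd(12, 10) = 2; lcm(12, 10) = 12 * 10 / 2 = 120 / 2 = 60
Fold in T2=15: gcd(60, 15) = 15; lcm(60, 15) = 60 * 15 / 15 = 900 / 15 = 60
Full cycle length = 60

Answer: 60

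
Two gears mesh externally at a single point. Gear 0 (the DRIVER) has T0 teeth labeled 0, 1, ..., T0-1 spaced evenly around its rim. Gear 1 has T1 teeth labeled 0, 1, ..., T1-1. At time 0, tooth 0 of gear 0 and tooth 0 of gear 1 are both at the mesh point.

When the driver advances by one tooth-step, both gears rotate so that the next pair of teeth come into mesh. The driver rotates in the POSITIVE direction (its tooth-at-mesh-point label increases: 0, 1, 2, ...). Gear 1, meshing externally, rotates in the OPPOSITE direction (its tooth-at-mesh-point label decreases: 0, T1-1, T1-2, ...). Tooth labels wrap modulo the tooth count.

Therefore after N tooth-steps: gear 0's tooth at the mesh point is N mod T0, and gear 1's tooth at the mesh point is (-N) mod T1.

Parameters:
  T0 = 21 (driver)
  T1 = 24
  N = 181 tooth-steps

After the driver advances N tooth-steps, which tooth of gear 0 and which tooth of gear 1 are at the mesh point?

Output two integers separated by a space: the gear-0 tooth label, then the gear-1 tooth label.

Answer: 13 11

Derivation:
Gear 0 (driver, T0=21): tooth at mesh = N mod T0
  181 = 8 * 21 + 13, so 181 mod 21 = 13
  gear 0 tooth = 13
Gear 1 (driven, T1=24): tooth at mesh = (-N) mod T1
  181 = 7 * 24 + 13, so 181 mod 24 = 13
  (-181) mod 24 = (-13) mod 24 = 24 - 13 = 11
Mesh after 181 steps: gear-0 tooth 13 meets gear-1 tooth 11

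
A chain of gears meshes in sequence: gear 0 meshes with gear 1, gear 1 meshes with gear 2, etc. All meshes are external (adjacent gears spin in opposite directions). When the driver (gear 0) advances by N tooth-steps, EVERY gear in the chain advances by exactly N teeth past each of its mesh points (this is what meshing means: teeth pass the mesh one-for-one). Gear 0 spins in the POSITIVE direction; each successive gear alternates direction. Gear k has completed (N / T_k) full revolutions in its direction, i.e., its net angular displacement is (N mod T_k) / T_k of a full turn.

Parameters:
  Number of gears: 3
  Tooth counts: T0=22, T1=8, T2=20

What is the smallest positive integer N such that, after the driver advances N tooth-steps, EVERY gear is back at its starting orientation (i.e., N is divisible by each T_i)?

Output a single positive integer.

Gear k returns to start when N is a multiple of T_k.
All gears at start simultaneously when N is a common multiple of [22, 8, 20]; the smallest such N is lcm(22, 8, 20).
Start: lcm = T0 = 22
Fold in T1=8: gcd(22, 8) = 2; lcm(22, 8) = 22 * 8 / 2 = 176 / 2 = 88
Fold in T2=20: gcd(88, 20) = 4; lcm(88, 20) = 88 * 20 / 4 = 1760 / 4 = 440
Full cycle length = 440

Answer: 440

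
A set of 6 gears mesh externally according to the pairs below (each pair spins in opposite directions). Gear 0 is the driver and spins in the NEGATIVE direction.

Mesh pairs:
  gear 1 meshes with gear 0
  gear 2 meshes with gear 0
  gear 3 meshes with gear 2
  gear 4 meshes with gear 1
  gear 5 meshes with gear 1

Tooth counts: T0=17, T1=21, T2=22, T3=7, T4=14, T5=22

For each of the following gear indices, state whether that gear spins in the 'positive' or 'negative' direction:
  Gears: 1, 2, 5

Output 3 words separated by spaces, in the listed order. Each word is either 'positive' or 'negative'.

Gear 0 (driver): negative (depth 0)
  gear 1: meshes with gear 0 -> depth 1 -> positive (opposite of gear 0)
  gear 2: meshes with gear 0 -> depth 1 -> positive (opposite of gear 0)
  gear 3: meshes with gear 2 -> depth 2 -> negative (opposite of gear 2)
  gear 4: meshes with gear 1 -> depth 2 -> negative (opposite of gear 1)
  gear 5: meshes with gear 1 -> depth 2 -> negative (opposite of gear 1)
Queried indices 1, 2, 5 -> positive, positive, negative

Answer: positive positive negative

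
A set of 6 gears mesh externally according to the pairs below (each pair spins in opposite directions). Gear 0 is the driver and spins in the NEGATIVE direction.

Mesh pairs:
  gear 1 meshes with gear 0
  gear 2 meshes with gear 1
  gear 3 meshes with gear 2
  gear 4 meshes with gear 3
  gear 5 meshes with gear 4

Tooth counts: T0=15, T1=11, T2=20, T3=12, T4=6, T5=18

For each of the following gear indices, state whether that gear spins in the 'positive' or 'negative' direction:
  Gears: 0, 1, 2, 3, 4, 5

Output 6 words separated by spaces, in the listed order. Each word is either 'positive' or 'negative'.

Gear 0 (driver): negative (depth 0)
  gear 1: meshes with gear 0 -> depth 1 -> positive (opposite of gear 0)
  gear 2: meshes with gear 1 -> depth 2 -> negative (opposite of gear 1)
  gear 3: meshes with gear 2 -> depth 3 -> positive (opposite of gear 2)
  gear 4: meshes with gear 3 -> depth 4 -> negative (opposite of gear 3)
  gear 5: meshes with gear 4 -> depth 5 -> positive (opposite of gear 4)
Queried indices 0, 1, 2, 3, 4, 5 -> negative, positive, negative, positive, negative, positive

Answer: negative positive negative positive negative positive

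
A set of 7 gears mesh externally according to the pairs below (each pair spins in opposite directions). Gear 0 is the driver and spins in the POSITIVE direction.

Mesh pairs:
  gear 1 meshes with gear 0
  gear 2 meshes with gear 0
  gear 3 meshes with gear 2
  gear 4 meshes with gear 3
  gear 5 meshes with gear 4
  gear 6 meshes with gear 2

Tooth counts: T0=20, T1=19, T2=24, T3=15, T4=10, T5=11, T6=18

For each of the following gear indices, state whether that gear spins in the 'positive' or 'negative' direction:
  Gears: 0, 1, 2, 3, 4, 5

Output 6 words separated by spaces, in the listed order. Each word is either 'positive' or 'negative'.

Gear 0 (driver): positive (depth 0)
  gear 1: meshes with gear 0 -> depth 1 -> negative (opposite of gear 0)
  gear 2: meshes with gear 0 -> depth 1 -> negative (opposite of gear 0)
  gear 3: meshes with gear 2 -> depth 2 -> positive (opposite of gear 2)
  gear 4: meshes with gear 3 -> depth 3 -> negative (opposite of gear 3)
  gear 5: meshes with gear 4 -> depth 4 -> positive (opposite of gear 4)
  gear 6: meshes with gear 2 -> depth 2 -> positive (opposite of gear 2)
Queried indices 0, 1, 2, 3, 4, 5 -> positive, negative, negative, positive, negative, positive

Answer: positive negative negative positive negative positive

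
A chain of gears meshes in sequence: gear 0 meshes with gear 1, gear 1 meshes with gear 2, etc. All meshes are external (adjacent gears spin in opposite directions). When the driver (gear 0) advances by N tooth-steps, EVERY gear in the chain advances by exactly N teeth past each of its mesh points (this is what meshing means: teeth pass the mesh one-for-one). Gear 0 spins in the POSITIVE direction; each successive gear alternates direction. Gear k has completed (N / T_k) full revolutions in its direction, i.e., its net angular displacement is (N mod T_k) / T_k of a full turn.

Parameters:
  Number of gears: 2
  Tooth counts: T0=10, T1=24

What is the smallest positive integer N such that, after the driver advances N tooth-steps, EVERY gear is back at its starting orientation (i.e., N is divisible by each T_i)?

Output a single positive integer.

Answer: 120

Derivation:
Gear k returns to start when N is a multiple of T_k.
All gears at start simultaneously when N is a common multiple of [10, 24]; the smallest such N is lcm(10, 24).
Start: lcm = T0 = 10
Fold in T1=24: gcd(10, 24) = 2; lcm(10, 24) = 10 * 24 / 2 = 240 / 2 = 120
Full cycle length = 120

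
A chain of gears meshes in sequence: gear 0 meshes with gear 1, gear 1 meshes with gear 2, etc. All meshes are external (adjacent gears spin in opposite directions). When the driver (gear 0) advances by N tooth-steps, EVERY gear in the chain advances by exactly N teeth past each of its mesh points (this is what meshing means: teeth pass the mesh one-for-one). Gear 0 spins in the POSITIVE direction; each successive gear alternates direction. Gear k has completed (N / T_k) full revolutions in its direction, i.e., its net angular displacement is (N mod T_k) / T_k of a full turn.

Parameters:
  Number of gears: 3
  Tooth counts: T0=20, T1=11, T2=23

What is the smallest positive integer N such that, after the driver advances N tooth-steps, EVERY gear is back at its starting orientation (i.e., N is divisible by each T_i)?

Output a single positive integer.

Answer: 5060

Derivation:
Gear k returns to start when N is a multiple of T_k.
All gears at start simultaneously when N is a common multiple of [20, 11, 23]; the smallest such N is lcm(20, 11, 23).
Start: lcm = T0 = 20
Fold in T1=11: gcd(20, 11) = 1; lcm(20, 11) = 20 * 11 / 1 = 220 / 1 = 220
Fold in T2=23: gcd(220, 23) = 1; lcm(220, 23) = 220 * 23 / 1 = 5060 / 1 = 5060
Full cycle length = 5060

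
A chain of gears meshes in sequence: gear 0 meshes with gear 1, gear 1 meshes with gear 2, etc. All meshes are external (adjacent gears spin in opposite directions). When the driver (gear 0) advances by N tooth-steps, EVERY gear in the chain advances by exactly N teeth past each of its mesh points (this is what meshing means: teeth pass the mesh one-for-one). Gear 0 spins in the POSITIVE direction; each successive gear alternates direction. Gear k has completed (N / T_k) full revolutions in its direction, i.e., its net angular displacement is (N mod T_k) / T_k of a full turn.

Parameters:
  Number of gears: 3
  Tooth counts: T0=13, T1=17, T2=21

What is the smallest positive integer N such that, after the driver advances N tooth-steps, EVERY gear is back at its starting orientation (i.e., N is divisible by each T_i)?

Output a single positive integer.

Answer: 4641

Derivation:
Gear k returns to start when N is a multiple of T_k.
All gears at start simultaneously when N is a common multiple of [13, 17, 21]; the smallest such N is lcm(13, 17, 21).
Start: lcm = T0 = 13
Fold in T1=17: gcd(13, 17) = 1; lcm(13, 17) = 13 * 17 / 1 = 221 / 1 = 221
Fold in T2=21: gcd(221, 21) = 1; lcm(221, 21) = 221 * 21 / 1 = 4641 / 1 = 4641
Full cycle length = 4641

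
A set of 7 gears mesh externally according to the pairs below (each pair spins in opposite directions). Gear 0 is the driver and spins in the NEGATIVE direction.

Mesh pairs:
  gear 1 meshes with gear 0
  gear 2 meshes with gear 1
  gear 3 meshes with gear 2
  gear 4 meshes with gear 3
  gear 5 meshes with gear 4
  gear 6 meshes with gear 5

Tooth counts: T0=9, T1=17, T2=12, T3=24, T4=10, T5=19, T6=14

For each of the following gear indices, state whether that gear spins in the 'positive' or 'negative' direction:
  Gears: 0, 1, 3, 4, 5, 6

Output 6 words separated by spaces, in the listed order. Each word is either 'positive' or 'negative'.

Gear 0 (driver): negative (depth 0)
  gear 1: meshes with gear 0 -> depth 1 -> positive (opposite of gear 0)
  gear 2: meshes with gear 1 -> depth 2 -> negative (opposite of gear 1)
  gear 3: meshes with gear 2 -> depth 3 -> positive (opposite of gear 2)
  gear 4: meshes with gear 3 -> depth 4 -> negative (opposite of gear 3)
  gear 5: meshes with gear 4 -> depth 5 -> positive (opposite of gear 4)
  gear 6: meshes with gear 5 -> depth 6 -> negative (opposite of gear 5)
Queried indices 0, 1, 3, 4, 5, 6 -> negative, positive, positive, negative, positive, negative

Answer: negative positive positive negative positive negative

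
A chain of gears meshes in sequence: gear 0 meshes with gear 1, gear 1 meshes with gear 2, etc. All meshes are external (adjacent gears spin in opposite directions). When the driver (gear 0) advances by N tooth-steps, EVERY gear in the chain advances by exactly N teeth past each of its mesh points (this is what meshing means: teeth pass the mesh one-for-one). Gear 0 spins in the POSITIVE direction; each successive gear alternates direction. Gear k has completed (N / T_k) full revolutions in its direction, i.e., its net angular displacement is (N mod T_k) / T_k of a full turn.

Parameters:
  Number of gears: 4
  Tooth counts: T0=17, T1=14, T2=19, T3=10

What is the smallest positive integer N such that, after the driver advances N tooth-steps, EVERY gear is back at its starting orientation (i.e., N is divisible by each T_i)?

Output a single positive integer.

Answer: 22610

Derivation:
Gear k returns to start when N is a multiple of T_k.
All gears at start simultaneously when N is a common multiple of [17, 14, 19, 10]; the smallest such N is lcm(17, 14, 19, 10).
Start: lcm = T0 = 17
Fold in T1=14: gcd(17, 14) = 1; lcm(17, 14) = 17 * 14 / 1 = 238 / 1 = 238
Fold in T2=19: gcd(238, 19) = 1; lcm(238, 19) = 238 * 19 / 1 = 4522 / 1 = 4522
Fold in T3=10: gcd(4522, 10) = 2; lcm(4522, 10) = 4522 * 10 / 2 = 45220 / 2 = 22610
Full cycle length = 22610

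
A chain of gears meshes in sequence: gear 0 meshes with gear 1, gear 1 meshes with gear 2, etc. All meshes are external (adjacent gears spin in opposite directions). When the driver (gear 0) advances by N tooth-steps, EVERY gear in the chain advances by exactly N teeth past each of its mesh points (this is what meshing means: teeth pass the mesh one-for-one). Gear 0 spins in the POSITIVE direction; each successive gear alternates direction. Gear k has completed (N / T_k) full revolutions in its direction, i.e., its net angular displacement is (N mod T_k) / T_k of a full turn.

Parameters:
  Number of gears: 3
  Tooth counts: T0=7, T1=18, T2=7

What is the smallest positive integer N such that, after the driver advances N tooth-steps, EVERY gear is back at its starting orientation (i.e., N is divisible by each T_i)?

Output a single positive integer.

Gear k returns to start when N is a multiple of T_k.
All gears at start simultaneously when N is a common multiple of [7, 18, 7]; the smallest such N is lcm(7, 18, 7).
Start: lcm = T0 = 7
Fold in T1=18: gcd(7, 18) = 1; lcm(7, 18) = 7 * 18 / 1 = 126 / 1 = 126
Fold in T2=7: gcd(126, 7) = 7; lcm(126, 7) = 126 * 7 / 7 = 882 / 7 = 126
Full cycle length = 126

Answer: 126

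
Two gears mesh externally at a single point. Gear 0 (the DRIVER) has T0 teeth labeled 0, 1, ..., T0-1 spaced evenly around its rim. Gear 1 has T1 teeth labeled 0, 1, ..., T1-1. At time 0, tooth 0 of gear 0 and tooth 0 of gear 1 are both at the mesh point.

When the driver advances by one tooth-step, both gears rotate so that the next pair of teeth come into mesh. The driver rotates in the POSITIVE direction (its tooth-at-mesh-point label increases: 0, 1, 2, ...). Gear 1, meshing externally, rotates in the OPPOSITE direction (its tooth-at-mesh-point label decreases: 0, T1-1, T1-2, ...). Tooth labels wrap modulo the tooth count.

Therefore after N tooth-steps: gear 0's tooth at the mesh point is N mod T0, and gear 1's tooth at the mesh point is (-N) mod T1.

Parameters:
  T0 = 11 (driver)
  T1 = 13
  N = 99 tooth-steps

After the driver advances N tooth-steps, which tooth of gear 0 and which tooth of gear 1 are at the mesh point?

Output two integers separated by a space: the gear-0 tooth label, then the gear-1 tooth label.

Gear 0 (driver, T0=11): tooth at mesh = N mod T0
  99 = 9 * 11 + 0, so 99 mod 11 = 0
  gear 0 tooth = 0
Gear 1 (driven, T1=13): tooth at mesh = (-N) mod T1
  99 = 7 * 13 + 8, so 99 mod 13 = 8
  (-99) mod 13 = (-8) mod 13 = 13 - 8 = 5
Mesh after 99 steps: gear-0 tooth 0 meets gear-1 tooth 5

Answer: 0 5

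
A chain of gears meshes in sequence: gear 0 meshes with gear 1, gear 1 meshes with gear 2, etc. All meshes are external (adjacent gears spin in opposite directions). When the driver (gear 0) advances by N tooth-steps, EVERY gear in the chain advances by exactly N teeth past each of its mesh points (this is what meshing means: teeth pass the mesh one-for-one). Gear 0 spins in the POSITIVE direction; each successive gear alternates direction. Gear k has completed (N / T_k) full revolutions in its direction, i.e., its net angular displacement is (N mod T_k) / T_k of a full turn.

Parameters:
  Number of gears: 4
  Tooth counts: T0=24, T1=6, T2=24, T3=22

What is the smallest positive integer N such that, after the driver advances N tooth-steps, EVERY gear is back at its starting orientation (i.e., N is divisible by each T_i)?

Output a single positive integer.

Answer: 264

Derivation:
Gear k returns to start when N is a multiple of T_k.
All gears at start simultaneously when N is a common multiple of [24, 6, 24, 22]; the smallest such N is lcm(24, 6, 24, 22).
Start: lcm = T0 = 24
Fold in T1=6: gcd(24, 6) = 6; lcm(24, 6) = 24 * 6 / 6 = 144 / 6 = 24
Fold in T2=24: gcd(24, 24) = 24; lcm(24, 24) = 24 * 24 / 24 = 576 / 24 = 24
Fold in T3=22: gcd(24, 22) = 2; lcm(24, 22) = 24 * 22 / 2 = 528 / 2 = 264
Full cycle length = 264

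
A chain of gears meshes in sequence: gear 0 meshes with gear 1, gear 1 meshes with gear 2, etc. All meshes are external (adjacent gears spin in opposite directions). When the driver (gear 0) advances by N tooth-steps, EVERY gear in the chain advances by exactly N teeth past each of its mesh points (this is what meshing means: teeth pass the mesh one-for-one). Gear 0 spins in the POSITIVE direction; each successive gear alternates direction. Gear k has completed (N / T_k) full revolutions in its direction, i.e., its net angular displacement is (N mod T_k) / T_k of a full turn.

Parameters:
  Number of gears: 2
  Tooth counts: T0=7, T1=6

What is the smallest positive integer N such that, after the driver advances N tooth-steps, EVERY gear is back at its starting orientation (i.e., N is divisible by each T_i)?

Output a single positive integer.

Answer: 42

Derivation:
Gear k returns to start when N is a multiple of T_k.
All gears at start simultaneously when N is a common multiple of [7, 6]; the smallest such N is lcm(7, 6).
Start: lcm = T0 = 7
Fold in T1=6: gcd(7, 6) = 1; lcm(7, 6) = 7 * 6 / 1 = 42 / 1 = 42
Full cycle length = 42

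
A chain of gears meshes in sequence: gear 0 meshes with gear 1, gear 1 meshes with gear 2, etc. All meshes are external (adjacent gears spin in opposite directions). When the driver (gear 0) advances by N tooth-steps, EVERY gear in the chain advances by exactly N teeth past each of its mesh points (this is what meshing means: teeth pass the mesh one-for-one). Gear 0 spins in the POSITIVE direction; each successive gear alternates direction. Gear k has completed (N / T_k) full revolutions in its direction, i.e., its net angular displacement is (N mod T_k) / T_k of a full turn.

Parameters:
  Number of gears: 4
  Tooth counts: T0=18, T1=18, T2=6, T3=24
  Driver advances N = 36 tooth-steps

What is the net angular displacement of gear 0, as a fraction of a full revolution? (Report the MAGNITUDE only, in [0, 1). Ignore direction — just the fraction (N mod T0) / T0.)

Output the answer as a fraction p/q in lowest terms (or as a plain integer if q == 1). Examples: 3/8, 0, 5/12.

Answer: 0

Derivation:
Chain of 4 gears, tooth counts: [18, 18, 6, 24]
  gear 0: T0=18, direction=positive, advance = 36 mod 18 = 0 teeth = 0/18 turn
  gear 1: T1=18, direction=negative, advance = 36 mod 18 = 0 teeth = 0/18 turn
  gear 2: T2=6, direction=positive, advance = 36 mod 6 = 0 teeth = 0/6 turn
  gear 3: T3=24, direction=negative, advance = 36 mod 24 = 12 teeth = 12/24 turn
Gear 0: 36 mod 18 = 0
Fraction = 0 / 18 = 0/1 (gcd(0,18)=18) = 0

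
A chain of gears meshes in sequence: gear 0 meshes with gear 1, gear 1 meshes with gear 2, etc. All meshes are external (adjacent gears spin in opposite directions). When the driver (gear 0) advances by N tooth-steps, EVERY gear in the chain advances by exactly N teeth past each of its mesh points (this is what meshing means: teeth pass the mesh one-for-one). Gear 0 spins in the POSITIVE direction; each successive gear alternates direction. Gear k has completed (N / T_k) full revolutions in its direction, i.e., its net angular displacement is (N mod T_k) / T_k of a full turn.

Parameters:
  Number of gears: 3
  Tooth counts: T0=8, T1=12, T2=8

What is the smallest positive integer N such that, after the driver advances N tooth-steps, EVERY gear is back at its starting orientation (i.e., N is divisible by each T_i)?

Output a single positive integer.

Gear k returns to start when N is a multiple of T_k.
All gears at start simultaneously when N is a common multiple of [8, 12, 8]; the smallest such N is lcm(8, 12, 8).
Start: lcm = T0 = 8
Fold in T1=12: gcd(8, 12) = 4; lcm(8, 12) = 8 * 12 / 4 = 96 / 4 = 24
Fold in T2=8: gcd(24, 8) = 8; lcm(24, 8) = 24 * 8 / 8 = 192 / 8 = 24
Full cycle length = 24

Answer: 24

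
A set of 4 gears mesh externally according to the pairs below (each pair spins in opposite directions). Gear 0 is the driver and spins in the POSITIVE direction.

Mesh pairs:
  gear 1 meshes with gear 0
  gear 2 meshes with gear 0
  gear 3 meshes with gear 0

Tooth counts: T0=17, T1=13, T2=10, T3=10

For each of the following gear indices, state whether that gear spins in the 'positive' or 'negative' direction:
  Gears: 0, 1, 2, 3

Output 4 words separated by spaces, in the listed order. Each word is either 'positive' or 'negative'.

Gear 0 (driver): positive (depth 0)
  gear 1: meshes with gear 0 -> depth 1 -> negative (opposite of gear 0)
  gear 2: meshes with gear 0 -> depth 1 -> negative (opposite of gear 0)
  gear 3: meshes with gear 0 -> depth 1 -> negative (opposite of gear 0)
Queried indices 0, 1, 2, 3 -> positive, negative, negative, negative

Answer: positive negative negative negative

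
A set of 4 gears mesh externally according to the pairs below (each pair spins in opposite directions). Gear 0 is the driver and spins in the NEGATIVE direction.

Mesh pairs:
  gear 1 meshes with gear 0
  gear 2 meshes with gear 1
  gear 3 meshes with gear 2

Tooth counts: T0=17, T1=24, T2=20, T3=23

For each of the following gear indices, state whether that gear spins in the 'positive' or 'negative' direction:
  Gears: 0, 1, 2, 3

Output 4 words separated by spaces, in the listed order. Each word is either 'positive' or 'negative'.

Gear 0 (driver): negative (depth 0)
  gear 1: meshes with gear 0 -> depth 1 -> positive (opposite of gear 0)
  gear 2: meshes with gear 1 -> depth 2 -> negative (opposite of gear 1)
  gear 3: meshes with gear 2 -> depth 3 -> positive (opposite of gear 2)
Queried indices 0, 1, 2, 3 -> negative, positive, negative, positive

Answer: negative positive negative positive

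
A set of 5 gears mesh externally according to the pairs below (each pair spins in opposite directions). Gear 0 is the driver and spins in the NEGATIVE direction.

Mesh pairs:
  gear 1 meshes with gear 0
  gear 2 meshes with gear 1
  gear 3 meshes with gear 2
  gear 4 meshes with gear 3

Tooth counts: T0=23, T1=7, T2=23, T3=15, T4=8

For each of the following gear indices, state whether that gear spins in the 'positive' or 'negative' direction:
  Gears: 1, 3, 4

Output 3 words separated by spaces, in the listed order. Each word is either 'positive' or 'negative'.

Answer: positive positive negative

Derivation:
Gear 0 (driver): negative (depth 0)
  gear 1: meshes with gear 0 -> depth 1 -> positive (opposite of gear 0)
  gear 2: meshes with gear 1 -> depth 2 -> negative (opposite of gear 1)
  gear 3: meshes with gear 2 -> depth 3 -> positive (opposite of gear 2)
  gear 4: meshes with gear 3 -> depth 4 -> negative (opposite of gear 3)
Queried indices 1, 3, 4 -> positive, positive, negative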